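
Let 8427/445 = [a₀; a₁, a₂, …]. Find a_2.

8427 = 18·445 + 417   →  a_0 = 18
445 = 1·417 + 28   →  a_1 = 1
417 = 14·28 + 25   →  a_2 = 14

14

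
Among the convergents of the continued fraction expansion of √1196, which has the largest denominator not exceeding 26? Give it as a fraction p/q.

√1196 = [34; 1, 1, 2, 1, 1, 68, …] (period length 6).
Convergents:
  p_0/q_0 = 34/1
  p_1/q_1 = 35/1
  p_2/q_2 = 69/2
  p_3/q_3 = 173/5
  p_4/q_4 = 242/7
  p_5/q_5 = 415/12
  p_6/q_6 = 28462/823
q_5 = 12 ≤ 26 < 823 = q_6, so the answer is 415/12.

415/12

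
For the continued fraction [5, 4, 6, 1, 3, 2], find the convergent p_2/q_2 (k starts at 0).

Using pₖ = aₖpₖ₋₁ + pₖ₋₂, qₖ = aₖqₖ₋₁ + qₖ₋₂ (with p₋₁=1, p₋₂=0, q₋₁=0, q₋₂=1):
  k=0: a=5, p=5, q=1
  k=1: a=4, p=21, q=4
  k=2: a=6, p=131, q=25

131/25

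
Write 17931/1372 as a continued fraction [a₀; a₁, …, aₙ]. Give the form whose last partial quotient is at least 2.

17931 = 13×1372 + 95
1372 = 14×95 + 42
95 = 2×42 + 11
42 = 3×11 + 9
11 = 1×9 + 2
9 = 4×2 + 1
2 = 2×1 + 0  (stop)
So 17931/1372 = [13; 14, 2, 3, 1, 4, 2].

[13; 14, 2, 3, 1, 4, 2]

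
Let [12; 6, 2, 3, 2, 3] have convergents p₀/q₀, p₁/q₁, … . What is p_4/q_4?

Using pₖ = aₖpₖ₋₁ + pₖ₋₂, qₖ = aₖqₖ₋₁ + qₖ₋₂ (with p₋₁=1, p₋₂=0, q₋₁=0, q₋₂=1):
  k=0: a=12, p=12, q=1
  k=1: a=6, p=73, q=6
  k=2: a=2, p=158, q=13
  k=3: a=3, p=547, q=45
  k=4: a=2, p=1252, q=103

1252/103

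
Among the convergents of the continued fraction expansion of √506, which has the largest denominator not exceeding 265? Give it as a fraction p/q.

√506 = [22; 2, 44, …] (period length 2).
Convergents:
  p_0/q_0 = 22/1
  p_1/q_1 = 45/2
  p_2/q_2 = 2002/89
  p_3/q_3 = 4049/180
  p_4/q_4 = 180158/8009
q_3 = 180 ≤ 265 < 8009 = q_4, so the answer is 4049/180.

4049/180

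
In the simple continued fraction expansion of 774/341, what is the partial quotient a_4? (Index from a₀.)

774 = 2·341 + 92   →  a_0 = 2
341 = 3·92 + 65   →  a_1 = 3
92 = 1·65 + 27   →  a_2 = 1
65 = 2·27 + 11   →  a_3 = 2
27 = 2·11 + 5   →  a_4 = 2

2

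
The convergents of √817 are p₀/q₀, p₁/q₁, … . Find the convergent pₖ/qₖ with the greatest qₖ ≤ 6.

√817 = [28; 1, 1, 2, 1, 1, 56, …] (period length 6).
Convergents:
  p_0/q_0 = 28/1
  p_1/q_1 = 29/1
  p_2/q_2 = 57/2
  p_3/q_3 = 143/5
  p_4/q_4 = 200/7
q_3 = 5 ≤ 6 < 7 = q_4, so the answer is 143/5.

143/5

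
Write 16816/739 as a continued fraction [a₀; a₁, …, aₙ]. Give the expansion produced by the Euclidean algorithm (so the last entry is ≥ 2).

16816 = 22×739 + 558
739 = 1×558 + 181
558 = 3×181 + 15
181 = 12×15 + 1
15 = 15×1 + 0  (stop)
So 16816/739 = [22; 1, 3, 12, 15].

[22; 1, 3, 12, 15]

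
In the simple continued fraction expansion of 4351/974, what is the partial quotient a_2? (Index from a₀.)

7

4351 = 4·974 + 455   →  a_0 = 4
974 = 2·455 + 64   →  a_1 = 2
455 = 7·64 + 7   →  a_2 = 7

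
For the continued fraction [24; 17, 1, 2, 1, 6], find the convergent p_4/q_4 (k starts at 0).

Using pₖ = aₖpₖ₋₁ + pₖ₋₂, qₖ = aₖqₖ₋₁ + qₖ₋₂ (with p₋₁=1, p₋₂=0, q₋₁=0, q₋₂=1):
  k=0: a=24, p=24, q=1
  k=1: a=17, p=409, q=17
  k=2: a=1, p=433, q=18
  k=3: a=2, p=1275, q=53
  k=4: a=1, p=1708, q=71

1708/71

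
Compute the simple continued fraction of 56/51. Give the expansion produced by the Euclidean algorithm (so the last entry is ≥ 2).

[1; 10, 5]

56 = 1×51 + 5
51 = 10×5 + 1
5 = 5×1 + 0  (stop)
So 56/51 = [1; 10, 5].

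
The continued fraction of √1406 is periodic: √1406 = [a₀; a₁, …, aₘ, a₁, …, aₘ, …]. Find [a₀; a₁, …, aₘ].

a₀ = ⌊√1406⌋ = 37.
With m₀=0, d₀=1 and mₖ₊₁ = dₖaₖ − mₖ, dₖ₊₁ = (n − mₖ₊₁²)/dₖ, aₖ₊₁ = ⌊(a₀+mₖ₊₁)/dₖ₊₁⌋:
  k=1: m=37, d=37, a=2
  k=2: m=37, d=1, a=74
d=1 and a=2a₀=74 at k=2, so the next step gives (m, d) = (37, 37) again — its k=1 value — and the period has length 2.

[37; 2, 74]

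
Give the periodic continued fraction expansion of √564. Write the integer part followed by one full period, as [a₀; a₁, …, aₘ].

a₀ = ⌊√564⌋ = 23.

[23; 1, 2, 1, 46]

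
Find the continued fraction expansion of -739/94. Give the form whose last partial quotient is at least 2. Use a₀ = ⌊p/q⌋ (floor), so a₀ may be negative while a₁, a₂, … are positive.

[-8; 7, 4, 3]

-739 = -8·94 + 13
94 = 7·13 + 3
13 = 4·3 + 1
3 = 3·1 + 0  (stop)
So -739/94 = [-8; 7, 4, 3].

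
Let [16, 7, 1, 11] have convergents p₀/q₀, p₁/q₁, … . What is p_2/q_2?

129/8

Using pₖ = aₖpₖ₋₁ + pₖ₋₂, qₖ = aₖqₖ₋₁ + qₖ₋₂ (with p₋₁=1, p₋₂=0, q₋₁=0, q₋₂=1):
  k=0: a=16, p=16, q=1
  k=1: a=7, p=113, q=7
  k=2: a=1, p=129, q=8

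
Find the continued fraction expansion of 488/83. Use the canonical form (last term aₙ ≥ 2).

488 = 5·83 + 73
83 = 1·73 + 10
73 = 7·10 + 3
10 = 3·3 + 1
3 = 3·1 + 0  (stop)
So 488/83 = [5; 1, 7, 3, 3].

[5; 1, 7, 3, 3]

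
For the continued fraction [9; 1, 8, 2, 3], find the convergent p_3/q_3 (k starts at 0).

188/19

Using pₖ = aₖpₖ₋₁ + pₖ₋₂, qₖ = aₖqₖ₋₁ + qₖ₋₂ (with p₋₁=1, p₋₂=0, q₋₁=0, q₋₂=1):
  k=0: a=9, p=9, q=1
  k=1: a=1, p=10, q=1
  k=2: a=8, p=89, q=9
  k=3: a=2, p=188, q=19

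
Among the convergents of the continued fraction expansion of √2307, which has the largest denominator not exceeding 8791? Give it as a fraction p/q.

147600/3073

√2307 = [48; 32, 96, …] (period length 2).
Convergents:
  p_0/q_0 = 48/1
  p_1/q_1 = 1537/32
  p_2/q_2 = 147600/3073
  p_3/q_3 = 4724737/98368
q_2 = 3073 ≤ 8791 < 98368 = q_3, so the answer is 147600/3073.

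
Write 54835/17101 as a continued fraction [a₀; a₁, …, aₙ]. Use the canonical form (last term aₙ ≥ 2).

[3; 4, 1, 5, 3, 7, 8, 3]

54835 = 3*17101 + 3532
17101 = 4*3532 + 2973
3532 = 1*2973 + 559
2973 = 5*559 + 178
559 = 3*178 + 25
178 = 7*25 + 3
25 = 8*3 + 1
3 = 3*1 + 0  (stop)
So 54835/17101 = [3; 4, 1, 5, 3, 7, 8, 3].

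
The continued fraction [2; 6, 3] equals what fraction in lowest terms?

41/19

Using pₖ = aₖpₖ₋₁ + pₖ₋₂ and qₖ = aₖqₖ₋₁ + qₖ₋₂:
  k=0: a=2, p=2, q=1
  k=1: a=6, p=13, q=6
  k=2: a=3, p=41, q=19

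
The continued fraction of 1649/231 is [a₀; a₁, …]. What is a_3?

1

1649 = 7·231 + 32   →  a_0 = 7
231 = 7·32 + 7   →  a_1 = 7
32 = 4·7 + 4   →  a_2 = 4
7 = 1·4 + 3   →  a_3 = 1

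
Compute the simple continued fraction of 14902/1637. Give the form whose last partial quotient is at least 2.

14902 = 9×1637 + 169
1637 = 9×169 + 116
169 = 1×116 + 53
116 = 2×53 + 10
53 = 5×10 + 3
10 = 3×3 + 1
3 = 3×1 + 0  (stop)
So 14902/1637 = [9; 9, 1, 2, 5, 3, 3].

[9; 9, 1, 2, 5, 3, 3]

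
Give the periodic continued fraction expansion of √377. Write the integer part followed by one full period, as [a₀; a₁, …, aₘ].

[19; 2, 2, 2, 38]

a₀ = ⌊√377⌋ = 19.
With m₀=0, d₀=1 and mₖ₊₁ = dₖaₖ − mₖ, dₖ₊₁ = (n − mₖ₊₁²)/dₖ, aₖ₊₁ = ⌊(a₀+mₖ₊₁)/dₖ₊₁⌋:
  k=1: m=19, d=16, a=2
  k=2: m=13, d=13, a=2
  k=3: m=13, d=16, a=2
  k=4: m=19, d=1, a=38
d=1 and a=2a₀=38 at k=4, so the next step gives (m, d) = (19, 16) again — its k=1 value — and the period has length 4.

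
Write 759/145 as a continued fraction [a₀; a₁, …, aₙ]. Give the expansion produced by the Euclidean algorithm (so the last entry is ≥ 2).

[5; 4, 3, 1, 3, 2]

759 = 5×145 + 34
145 = 4×34 + 9
34 = 3×9 + 7
9 = 1×7 + 2
7 = 3×2 + 1
2 = 2×1 + 0  (stop)
So 759/145 = [5; 4, 3, 1, 3, 2].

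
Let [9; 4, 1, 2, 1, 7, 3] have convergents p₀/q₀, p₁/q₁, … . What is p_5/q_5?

Using pₖ = aₖpₖ₋₁ + pₖ₋₂, qₖ = aₖqₖ₋₁ + qₖ₋₂ (with p₋₁=1, p₋₂=0, q₋₁=0, q₋₂=1):
  k=0: a=9, p=9, q=1
  k=1: a=4, p=37, q=4
  k=2: a=1, p=46, q=5
  k=3: a=2, p=129, q=14
  k=4: a=1, p=175, q=19
  k=5: a=7, p=1354, q=147

1354/147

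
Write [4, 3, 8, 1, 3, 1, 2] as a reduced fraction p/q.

1655/383

Using pₖ = aₖpₖ₋₁ + pₖ₋₂ and qₖ = aₖqₖ₋₁ + qₖ₋₂:
  k=0: a=4, p=4, q=1
  k=1: a=3, p=13, q=3
  k=2: a=8, p=108, q=25
  k=3: a=1, p=121, q=28
  k=4: a=3, p=471, q=109
  k=5: a=1, p=592, q=137
  k=6: a=2, p=1655, q=383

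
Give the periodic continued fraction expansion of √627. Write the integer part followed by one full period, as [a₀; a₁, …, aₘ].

a₀ = ⌊√627⌋ = 25.
With m₀=0, d₀=1 and mₖ₊₁ = dₖaₖ − mₖ, dₖ₊₁ = (n − mₖ₊₁²)/dₖ, aₖ₊₁ = ⌊(a₀+mₖ₊₁)/dₖ₊₁⌋:
  k=1: m=25, d=2, a=25
  k=2: m=25, d=1, a=50
d=1 and a=2a₀=50 at k=2, so the next step gives (m, d) = (25, 2) again — its k=1 value — and the period has length 2.

[25; 25, 50]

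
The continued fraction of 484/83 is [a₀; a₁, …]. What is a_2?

4

484 = 5·83 + 69   →  a_0 = 5
83 = 1·69 + 14   →  a_1 = 1
69 = 4·14 + 13   →  a_2 = 4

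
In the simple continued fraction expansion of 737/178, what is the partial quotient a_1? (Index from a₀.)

737 = 4·178 + 25   →  a_0 = 4
178 = 7·25 + 3   →  a_1 = 7

7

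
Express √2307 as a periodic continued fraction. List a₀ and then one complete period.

a₀ = ⌊√2307⌋ = 48.
With m₀=0, d₀=1 and mₖ₊₁ = dₖaₖ − mₖ, dₖ₊₁ = (n − mₖ₊₁²)/dₖ, aₖ₊₁ = ⌊(a₀+mₖ₊₁)/dₖ₊₁⌋:
  k=1: m=48, d=3, a=32
  k=2: m=48, d=1, a=96
d=1 and a=2a₀=96 at k=2, so the next step gives (m, d) = (48, 3) again — its k=1 value — and the period has length 2.

[48; 32, 96]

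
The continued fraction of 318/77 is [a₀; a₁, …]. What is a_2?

1

318 = 4·77 + 10   →  a_0 = 4
77 = 7·10 + 7   →  a_1 = 7
10 = 1·7 + 3   →  a_2 = 1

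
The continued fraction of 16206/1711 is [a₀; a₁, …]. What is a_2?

16206 = 9·1711 + 807   →  a_0 = 9
1711 = 2·807 + 97   →  a_1 = 2
807 = 8·97 + 31   →  a_2 = 8

8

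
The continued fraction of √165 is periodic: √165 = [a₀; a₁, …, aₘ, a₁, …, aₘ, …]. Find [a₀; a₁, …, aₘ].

a₀ = ⌊√165⌋ = 12.
With m₀=0, d₀=1 and mₖ₊₁ = dₖaₖ − mₖ, dₖ₊₁ = (n − mₖ₊₁²)/dₖ, aₖ₊₁ = ⌊(a₀+mₖ₊₁)/dₖ₊₁⌋:
  k=1: m=12, d=21, a=1
  k=2: m=9, d=4, a=5
  k=3: m=11, d=11, a=2
  k=4: m=11, d=4, a=5
  k=5: m=9, d=21, a=1
  k=6: m=12, d=1, a=24
d=1 and a=2a₀=24 at k=6, so the next step gives (m, d) = (12, 21) again — its k=1 value — and the period has length 6.

[12; 1, 5, 2, 5, 1, 24]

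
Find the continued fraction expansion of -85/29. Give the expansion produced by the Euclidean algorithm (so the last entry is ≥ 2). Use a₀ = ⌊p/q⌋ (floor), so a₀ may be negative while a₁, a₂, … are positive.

-85 = -3*29 + 2
29 = 14*2 + 1
2 = 2*1 + 0  (stop)
So -85/29 = [-3; 14, 2].

[-3; 14, 2]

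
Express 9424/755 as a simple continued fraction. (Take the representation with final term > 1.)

[12; 2, 13, 2, 13]

9424 = 12·755 + 364
755 = 2·364 + 27
364 = 13·27 + 13
27 = 2·13 + 1
13 = 13·1 + 0  (stop)
So 9424/755 = [12; 2, 13, 2, 13].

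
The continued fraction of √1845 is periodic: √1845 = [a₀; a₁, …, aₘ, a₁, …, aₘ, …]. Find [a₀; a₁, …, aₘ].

[42; 1, 20, 2, 20, 1, 84]

a₀ = ⌊√1845⌋ = 42.
With m₀=0, d₀=1 and mₖ₊₁ = dₖaₖ − mₖ, dₖ₊₁ = (n − mₖ₊₁²)/dₖ, aₖ₊₁ = ⌊(a₀+mₖ₊₁)/dₖ₊₁⌋:
  k=1: m=42, d=81, a=1
  k=2: m=39, d=4, a=20
  k=3: m=41, d=41, a=2
  k=4: m=41, d=4, a=20
  k=5: m=39, d=81, a=1
  k=6: m=42, d=1, a=84
d=1 and a=2a₀=84 at k=6, so the next step gives (m, d) = (42, 81) again — its k=1 value — and the period has length 6.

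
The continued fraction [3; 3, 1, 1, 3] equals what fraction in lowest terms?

Fold from the inside: start with 3/1.
  1 + 1/3 = 4/3
  1 + 3/4 = 7/4
  3 + 4/7 = 25/7
  3 + 7/25 = 82/25

82/25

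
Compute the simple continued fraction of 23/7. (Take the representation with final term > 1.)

[3; 3, 2]

23 = 3×7 + 2
7 = 3×2 + 1
2 = 2×1 + 0  (stop)
So 23/7 = [3; 3, 2].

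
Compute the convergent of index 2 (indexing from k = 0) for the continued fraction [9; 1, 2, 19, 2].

Using pₖ = aₖpₖ₋₁ + pₖ₋₂, qₖ = aₖqₖ₋₁ + qₖ₋₂ (with p₋₁=1, p₋₂=0, q₋₁=0, q₋₂=1):
  k=0: a=9, p=9, q=1
  k=1: a=1, p=10, q=1
  k=2: a=2, p=29, q=3

29/3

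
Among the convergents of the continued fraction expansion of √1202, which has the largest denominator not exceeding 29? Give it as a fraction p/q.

√1202 = [34; 1, 2, 34, 2, 1, 68, …] (period length 6).
Convergents:
  p_0/q_0 = 34/1
  p_1/q_1 = 35/1
  p_2/q_2 = 104/3
  p_3/q_3 = 3571/103
q_2 = 3 ≤ 29 < 103 = q_3, so the answer is 104/3.

104/3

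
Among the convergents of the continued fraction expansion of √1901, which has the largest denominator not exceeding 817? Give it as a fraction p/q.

√1901 = [43; 1, 1, 1, 1, 86, …] (period length 5).
Convergents:
  p_0/q_0 = 43/1
  p_1/q_1 = 44/1
  p_2/q_2 = 87/2
  p_3/q_3 = 131/3
  p_4/q_4 = 218/5
  p_5/q_5 = 18879/433
  p_6/q_6 = 19097/438
  p_7/q_7 = 37976/871
q_6 = 438 ≤ 817 < 871 = q_7, so the answer is 19097/438.

19097/438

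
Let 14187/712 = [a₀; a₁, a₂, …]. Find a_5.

14187 = 19·712 + 659   →  a_0 = 19
712 = 1·659 + 53   →  a_1 = 1
659 = 12·53 + 23   →  a_2 = 12
53 = 2·23 + 7   →  a_3 = 2
23 = 3·7 + 2   →  a_4 = 3
7 = 3·2 + 1   →  a_5 = 3

3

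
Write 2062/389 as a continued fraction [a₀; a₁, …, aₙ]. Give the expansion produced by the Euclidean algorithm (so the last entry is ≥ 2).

[5; 3, 3, 12, 1, 2]

2062 = 5×389 + 117
389 = 3×117 + 38
117 = 3×38 + 3
38 = 12×3 + 2
3 = 1×2 + 1
2 = 2×1 + 0  (stop)
So 2062/389 = [5; 3, 3, 12, 1, 2].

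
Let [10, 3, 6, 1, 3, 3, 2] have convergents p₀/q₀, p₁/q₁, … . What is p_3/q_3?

227/22

Using pₖ = aₖpₖ₋₁ + pₖ₋₂, qₖ = aₖqₖ₋₁ + qₖ₋₂ (with p₋₁=1, p₋₂=0, q₋₁=0, q₋₂=1):
  k=0: a=10, p=10, q=1
  k=1: a=3, p=31, q=3
  k=2: a=6, p=196, q=19
  k=3: a=1, p=227, q=22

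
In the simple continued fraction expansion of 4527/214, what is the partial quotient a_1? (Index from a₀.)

6

4527 = 21·214 + 33   →  a_0 = 21
214 = 6·33 + 16   →  a_1 = 6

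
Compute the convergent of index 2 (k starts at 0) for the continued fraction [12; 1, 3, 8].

51/4

Using pₖ = aₖpₖ₋₁ + pₖ₋₂, qₖ = aₖqₖ₋₁ + qₖ₋₂ (with p₋₁=1, p₋₂=0, q₋₁=0, q₋₂=1):
  k=0: a=12, p=12, q=1
  k=1: a=1, p=13, q=1
  k=2: a=3, p=51, q=4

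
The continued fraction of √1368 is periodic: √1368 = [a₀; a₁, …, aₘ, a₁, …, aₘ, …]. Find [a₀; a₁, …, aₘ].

[36; 1, 72]

a₀ = ⌊√1368⌋ = 36.
With m₀=0, d₀=1 and mₖ₊₁ = dₖaₖ − mₖ, dₖ₊₁ = (n − mₖ₊₁²)/dₖ, aₖ₊₁ = ⌊(a₀+mₖ₊₁)/dₖ₊₁⌋:
  k=1: m=36, d=72, a=1
  k=2: m=36, d=1, a=72
d=1 and a=2a₀=72 at k=2, so the next step gives (m, d) = (36, 72) again — its k=1 value — and the period has length 2.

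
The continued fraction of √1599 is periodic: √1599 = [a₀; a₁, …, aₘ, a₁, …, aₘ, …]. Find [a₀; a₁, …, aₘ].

[39; 1, 78]

a₀ = ⌊√1599⌋ = 39.
With m₀=0, d₀=1 and mₖ₊₁ = dₖaₖ − mₖ, dₖ₊₁ = (n − mₖ₊₁²)/dₖ, aₖ₊₁ = ⌊(a₀+mₖ₊₁)/dₖ₊₁⌋:
  k=1: m=39, d=78, a=1
  k=2: m=39, d=1, a=78
d=1 and a=2a₀=78 at k=2, so the next step gives (m, d) = (39, 78) again — its k=1 value — and the period has length 2.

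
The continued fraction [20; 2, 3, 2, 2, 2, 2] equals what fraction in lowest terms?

4639/227

Using pₖ = aₖpₖ₋₁ + pₖ₋₂ and qₖ = aₖqₖ₋₁ + qₖ₋₂:
  k=0: a=20, p=20, q=1
  k=1: a=2, p=41, q=2
  k=2: a=3, p=143, q=7
  k=3: a=2, p=327, q=16
  k=4: a=2, p=797, q=39
  k=5: a=2, p=1921, q=94
  k=6: a=2, p=4639, q=227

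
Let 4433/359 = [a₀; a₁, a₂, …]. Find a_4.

1

4433 = 12·359 + 125   →  a_0 = 12
359 = 2·125 + 109   →  a_1 = 2
125 = 1·109 + 16   →  a_2 = 1
109 = 6·16 + 13   →  a_3 = 6
16 = 1·13 + 3   →  a_4 = 1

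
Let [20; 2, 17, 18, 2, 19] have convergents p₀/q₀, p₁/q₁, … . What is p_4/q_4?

26611/1299

Using pₖ = aₖpₖ₋₁ + pₖ₋₂, qₖ = aₖqₖ₋₁ + qₖ₋₂ (with p₋₁=1, p₋₂=0, q₋₁=0, q₋₂=1):
  k=0: a=20, p=20, q=1
  k=1: a=2, p=41, q=2
  k=2: a=17, p=717, q=35
  k=3: a=18, p=12947, q=632
  k=4: a=2, p=26611, q=1299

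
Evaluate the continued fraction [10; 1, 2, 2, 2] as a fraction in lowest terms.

Fold from the inside: start with 2/1.
  2 + 1/2 = 5/2
  2 + 2/5 = 12/5
  1 + 5/12 = 17/12
  10 + 12/17 = 182/17

182/17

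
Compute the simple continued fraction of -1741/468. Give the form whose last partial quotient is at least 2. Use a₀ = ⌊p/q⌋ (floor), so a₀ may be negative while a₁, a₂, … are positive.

[-4; 3, 1, 1, 2, 1, 18]

-1741 = -4·468 + 131
468 = 3·131 + 75
131 = 1·75 + 56
75 = 1·56 + 19
56 = 2·19 + 18
19 = 1·18 + 1
18 = 18·1 + 0  (stop)
So -1741/468 = [-4; 3, 1, 1, 2, 1, 18].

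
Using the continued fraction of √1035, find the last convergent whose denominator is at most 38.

1126/35

√1035 = [32; 5, 1, 5, 64, …] (period length 4).
Convergents:
  p_0/q_0 = 32/1
  p_1/q_1 = 161/5
  p_2/q_2 = 193/6
  p_3/q_3 = 1126/35
  p_4/q_4 = 72257/2246
q_3 = 35 ≤ 38 < 2246 = q_4, so the answer is 1126/35.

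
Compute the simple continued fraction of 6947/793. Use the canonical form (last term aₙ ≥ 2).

[8; 1, 3, 5, 1, 3, 8]

6947 = 8·793 + 603
793 = 1·603 + 190
603 = 3·190 + 33
190 = 5·33 + 25
33 = 1·25 + 8
25 = 3·8 + 1
8 = 8·1 + 0  (stop)
So 6947/793 = [8; 1, 3, 5, 1, 3, 8].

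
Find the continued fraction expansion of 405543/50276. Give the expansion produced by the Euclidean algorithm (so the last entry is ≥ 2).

[8; 15, 13, 3, 2, 17, 2]

405543 = 8*50276 + 3335
50276 = 15*3335 + 251
3335 = 13*251 + 72
251 = 3*72 + 35
72 = 2*35 + 2
35 = 17*2 + 1
2 = 2*1 + 0  (stop)
So 405543/50276 = [8; 15, 13, 3, 2, 17, 2].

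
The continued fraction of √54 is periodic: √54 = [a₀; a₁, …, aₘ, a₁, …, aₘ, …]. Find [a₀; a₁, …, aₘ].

a₀ = ⌊√54⌋ = 7.
With m₀=0, d₀=1 and mₖ₊₁ = dₖaₖ − mₖ, dₖ₊₁ = (n − mₖ₊₁²)/dₖ, aₖ₊₁ = ⌊(a₀+mₖ₊₁)/dₖ₊₁⌋:
  k=1: m=7, d=5, a=2
  k=2: m=3, d=9, a=1
  k=3: m=6, d=2, a=6
  k=4: m=6, d=9, a=1
  k=5: m=3, d=5, a=2
  k=6: m=7, d=1, a=14
d=1 and a=2a₀=14 at k=6, so the next step gives (m, d) = (7, 5) again — its k=1 value — and the period has length 6.

[7; 2, 1, 6, 1, 2, 14]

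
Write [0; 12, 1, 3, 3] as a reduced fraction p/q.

Fold from the inside: start with 3/1.
  3 + 1/3 = 10/3
  1 + 3/10 = 13/10
  12 + 10/13 = 166/13
  0 + 13/166 = 13/166

13/166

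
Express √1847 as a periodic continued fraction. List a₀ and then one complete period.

[42; 1, 41, 1, 84]

a₀ = ⌊√1847⌋ = 42.
With m₀=0, d₀=1 and mₖ₊₁ = dₖaₖ − mₖ, dₖ₊₁ = (n − mₖ₊₁²)/dₖ, aₖ₊₁ = ⌊(a₀+mₖ₊₁)/dₖ₊₁⌋:
  k=1: m=42, d=83, a=1
  k=2: m=41, d=2, a=41
  k=3: m=41, d=83, a=1
  k=4: m=42, d=1, a=84
d=1 and a=2a₀=84 at k=4, so the next step gives (m, d) = (42, 83) again — its k=1 value — and the period has length 4.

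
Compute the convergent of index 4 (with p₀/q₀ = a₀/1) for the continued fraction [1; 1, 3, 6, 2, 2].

95/54

Using pₖ = aₖpₖ₋₁ + pₖ₋₂, qₖ = aₖqₖ₋₁ + qₖ₋₂ (with p₋₁=1, p₋₂=0, q₋₁=0, q₋₂=1):
  k=0: a=1, p=1, q=1
  k=1: a=1, p=2, q=1
  k=2: a=3, p=7, q=4
  k=3: a=6, p=44, q=25
  k=4: a=2, p=95, q=54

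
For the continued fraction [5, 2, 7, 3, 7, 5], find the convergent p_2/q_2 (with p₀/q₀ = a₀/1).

Using pₖ = aₖpₖ₋₁ + pₖ₋₂, qₖ = aₖqₖ₋₁ + qₖ₋₂ (with p₋₁=1, p₋₂=0, q₋₁=0, q₋₂=1):
  k=0: a=5, p=5, q=1
  k=1: a=2, p=11, q=2
  k=2: a=7, p=82, q=15

82/15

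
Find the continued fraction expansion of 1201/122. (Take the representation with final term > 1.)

1201 = 9×122 + 103
122 = 1×103 + 19
103 = 5×19 + 8
19 = 2×8 + 3
8 = 2×3 + 2
3 = 1×2 + 1
2 = 2×1 + 0  (stop)
So 1201/122 = [9; 1, 5, 2, 2, 1, 2].

[9; 1, 5, 2, 2, 1, 2]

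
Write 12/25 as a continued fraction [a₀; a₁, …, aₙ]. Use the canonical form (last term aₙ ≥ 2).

12 = 0×25 + 12
25 = 2×12 + 1
12 = 12×1 + 0  (stop)
So 12/25 = [0; 2, 12].

[0; 2, 12]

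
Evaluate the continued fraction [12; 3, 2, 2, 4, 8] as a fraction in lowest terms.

7585/617

Fold from the inside: start with 8/1.
  4 + 1/8 = 33/8
  2 + 8/33 = 74/33
  2 + 33/74 = 181/74
  3 + 74/181 = 617/181
  12 + 181/617 = 7585/617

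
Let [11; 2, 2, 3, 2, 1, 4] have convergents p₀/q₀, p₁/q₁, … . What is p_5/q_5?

Using pₖ = aₖpₖ₋₁ + pₖ₋₂, qₖ = aₖqₖ₋₁ + qₖ₋₂ (with p₋₁=1, p₋₂=0, q₋₁=0, q₋₂=1):
  k=0: a=11, p=11, q=1
  k=1: a=2, p=23, q=2
  k=2: a=2, p=57, q=5
  k=3: a=3, p=194, q=17
  k=4: a=2, p=445, q=39
  k=5: a=1, p=639, q=56

639/56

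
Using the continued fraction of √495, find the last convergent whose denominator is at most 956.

√495 = [22; 4, 44, …] (period length 2).
Convergents:
  p_0/q_0 = 22/1
  p_1/q_1 = 89/4
  p_2/q_2 = 3938/177
  p_3/q_3 = 15841/712
  p_4/q_4 = 700942/31505
q_3 = 712 ≤ 956 < 31505 = q_4, so the answer is 15841/712.

15841/712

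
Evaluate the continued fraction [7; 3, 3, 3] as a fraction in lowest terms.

Fold from the inside: start with 3/1.
  3 + 1/3 = 10/3
  3 + 3/10 = 33/10
  7 + 10/33 = 241/33

241/33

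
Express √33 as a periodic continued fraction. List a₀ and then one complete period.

a₀ = ⌊√33⌋ = 5.
With m₀=0, d₀=1 and mₖ₊₁ = dₖaₖ − mₖ, dₖ₊₁ = (n − mₖ₊₁²)/dₖ, aₖ₊₁ = ⌊(a₀+mₖ₊₁)/dₖ₊₁⌋:
  k=1: m=5, d=8, a=1
  k=2: m=3, d=3, a=2
  k=3: m=3, d=8, a=1
  k=4: m=5, d=1, a=10
d=1 and a=2a₀=10 at k=4, so the next step gives (m, d) = (5, 8) again — its k=1 value — and the period has length 4.

[5; 1, 2, 1, 10]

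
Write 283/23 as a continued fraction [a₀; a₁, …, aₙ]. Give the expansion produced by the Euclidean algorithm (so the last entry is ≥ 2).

283 = 12·23 + 7
23 = 3·7 + 2
7 = 3·2 + 1
2 = 2·1 + 0  (stop)
So 283/23 = [12; 3, 3, 2].

[12; 3, 3, 2]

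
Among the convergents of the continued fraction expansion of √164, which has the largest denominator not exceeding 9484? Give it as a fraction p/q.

52877/4129

√164 = [12; 1, 4, 6, 4, 1, 24, …] (period length 6).
Convergents:
  p_0/q_0 = 12/1
  p_1/q_1 = 13/1
  p_2/q_2 = 64/5
  p_3/q_3 = 397/31
  p_4/q_4 = 1652/129
  p_5/q_5 = 2049/160
  p_6/q_6 = 50828/3969
  p_7/q_7 = 52877/4129
  p_8/q_8 = 262336/20485
q_7 = 4129 ≤ 9484 < 20485 = q_8, so the answer is 52877/4129.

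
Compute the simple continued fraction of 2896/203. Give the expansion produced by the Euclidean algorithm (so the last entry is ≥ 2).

2896 = 14·203 + 54
203 = 3·54 + 41
54 = 1·41 + 13
41 = 3·13 + 2
13 = 6·2 + 1
2 = 2·1 + 0  (stop)
So 2896/203 = [14; 3, 1, 3, 6, 2].

[14; 3, 1, 3, 6, 2]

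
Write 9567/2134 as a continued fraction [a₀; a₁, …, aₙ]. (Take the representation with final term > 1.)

9567 = 4·2134 + 1031
2134 = 2·1031 + 72
1031 = 14·72 + 23
72 = 3·23 + 3
23 = 7·3 + 2
3 = 1·2 + 1
2 = 2·1 + 0  (stop)
So 9567/2134 = [4; 2, 14, 3, 7, 1, 2].

[4; 2, 14, 3, 7, 1, 2]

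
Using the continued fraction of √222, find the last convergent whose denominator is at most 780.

√222 = [14; 1, 8, 1, 28, …] (period length 4).
Convergents:
  p_0/q_0 = 14/1
  p_1/q_1 = 15/1
  p_2/q_2 = 134/9
  p_3/q_3 = 149/10
  p_4/q_4 = 4306/289
  p_5/q_5 = 4455/299
  p_6/q_6 = 39946/2681
q_5 = 299 ≤ 780 < 2681 = q_6, so the answer is 4455/299.

4455/299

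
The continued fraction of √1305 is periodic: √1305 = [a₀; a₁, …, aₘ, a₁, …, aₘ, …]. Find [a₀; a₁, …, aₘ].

[36; 8, 72]

a₀ = ⌊√1305⌋ = 36.
With m₀=0, d₀=1 and mₖ₊₁ = dₖaₖ − mₖ, dₖ₊₁ = (n − mₖ₊₁²)/dₖ, aₖ₊₁ = ⌊(a₀+mₖ₊₁)/dₖ₊₁⌋:
  k=1: m=36, d=9, a=8
  k=2: m=36, d=1, a=72
d=1 and a=2a₀=72 at k=2, so the next step gives (m, d) = (36, 9) again — its k=1 value — and the period has length 2.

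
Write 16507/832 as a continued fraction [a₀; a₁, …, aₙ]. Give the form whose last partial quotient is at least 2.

[19; 1, 5, 3, 1, 10, 3]

16507 = 19*832 + 699
832 = 1*699 + 133
699 = 5*133 + 34
133 = 3*34 + 31
34 = 1*31 + 3
31 = 10*3 + 1
3 = 3*1 + 0  (stop)
So 16507/832 = [19; 1, 5, 3, 1, 10, 3].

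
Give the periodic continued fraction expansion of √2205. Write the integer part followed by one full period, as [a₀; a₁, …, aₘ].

a₀ = ⌊√2205⌋ = 46.
With m₀=0, d₀=1 and mₖ₊₁ = dₖaₖ − mₖ, dₖ₊₁ = (n − mₖ₊₁²)/dₖ, aₖ₊₁ = ⌊(a₀+mₖ₊₁)/dₖ₊₁⌋:
  k=1: m=46, d=89, a=1
  k=2: m=43, d=4, a=22
  k=3: m=45, d=45, a=2
  k=4: m=45, d=4, a=22
  k=5: m=43, d=89, a=1
  k=6: m=46, d=1, a=92
d=1 and a=2a₀=92 at k=6, so the next step gives (m, d) = (46, 89) again — its k=1 value — and the period has length 6.

[46; 1, 22, 2, 22, 1, 92]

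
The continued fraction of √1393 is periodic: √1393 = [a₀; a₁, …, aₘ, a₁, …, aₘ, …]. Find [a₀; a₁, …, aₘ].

a₀ = ⌊√1393⌋ = 37.
With m₀=0, d₀=1 and mₖ₊₁ = dₖaₖ − mₖ, dₖ₊₁ = (n − mₖ₊₁²)/dₖ, aₖ₊₁ = ⌊(a₀+mₖ₊₁)/dₖ₊₁⌋:
  k=1: m=37, d=24, a=3
  k=2: m=35, d=7, a=10
  k=3: m=35, d=24, a=3
  k=4: m=37, d=1, a=74
d=1 and a=2a₀=74 at k=4, so the next step gives (m, d) = (37, 24) again — its k=1 value — and the period has length 4.

[37; 3, 10, 3, 74]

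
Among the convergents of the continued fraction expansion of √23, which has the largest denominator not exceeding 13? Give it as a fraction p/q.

24/5

√23 = [4; 1, 3, 1, 8, …] (period length 4).
Convergents:
  p_0/q_0 = 4/1
  p_1/q_1 = 5/1
  p_2/q_2 = 19/4
  p_3/q_3 = 24/5
  p_4/q_4 = 211/44
q_3 = 5 ≤ 13 < 44 = q_4, so the answer is 24/5.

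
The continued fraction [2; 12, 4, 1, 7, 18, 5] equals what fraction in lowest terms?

90816/43621

Fold from the inside: start with 5/1.
  18 + 1/5 = 91/5
  7 + 5/91 = 642/91
  1 + 91/642 = 733/642
  4 + 642/733 = 3574/733
  12 + 733/3574 = 43621/3574
  2 + 3574/43621 = 90816/43621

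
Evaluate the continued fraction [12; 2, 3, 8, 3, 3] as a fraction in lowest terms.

7471/601

Using pₖ = aₖpₖ₋₁ + pₖ₋₂ and qₖ = aₖqₖ₋₁ + qₖ₋₂:
  k=0: a=12, p=12, q=1
  k=1: a=2, p=25, q=2
  k=2: a=3, p=87, q=7
  k=3: a=8, p=721, q=58
  k=4: a=3, p=2250, q=181
  k=5: a=3, p=7471, q=601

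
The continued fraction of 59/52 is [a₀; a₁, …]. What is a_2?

59 = 1·52 + 7   →  a_0 = 1
52 = 7·7 + 3   →  a_1 = 7
7 = 2·3 + 1   →  a_2 = 2

2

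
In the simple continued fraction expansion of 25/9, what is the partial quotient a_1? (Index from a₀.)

1

25 = 2·9 + 7   →  a_0 = 2
9 = 1·7 + 2   →  a_1 = 1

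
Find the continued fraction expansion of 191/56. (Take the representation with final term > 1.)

191 = 3·56 + 23
56 = 2·23 + 10
23 = 2·10 + 3
10 = 3·3 + 1
3 = 3·1 + 0  (stop)
So 191/56 = [3; 2, 2, 3, 3].

[3; 2, 2, 3, 3]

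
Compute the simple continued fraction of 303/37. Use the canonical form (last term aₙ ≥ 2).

303 = 8×37 + 7
37 = 5×7 + 2
7 = 3×2 + 1
2 = 2×1 + 0  (stop)
So 303/37 = [8; 5, 3, 2].

[8; 5, 3, 2]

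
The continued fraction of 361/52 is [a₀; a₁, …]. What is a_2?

16

361 = 6·52 + 49   →  a_0 = 6
52 = 1·49 + 3   →  a_1 = 1
49 = 16·3 + 1   →  a_2 = 16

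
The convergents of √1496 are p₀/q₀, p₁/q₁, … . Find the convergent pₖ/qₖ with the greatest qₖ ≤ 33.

√1496 = [38; 1, 2, 9, 2, 1, 76, …] (period length 6).
Convergents:
  p_0/q_0 = 38/1
  p_1/q_1 = 39/1
  p_2/q_2 = 116/3
  p_3/q_3 = 1083/28
  p_4/q_4 = 2282/59
q_3 = 28 ≤ 33 < 59 = q_4, so the answer is 1083/28.

1083/28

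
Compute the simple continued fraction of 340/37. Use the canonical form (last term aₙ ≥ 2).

[9; 5, 3, 2]

340 = 9*37 + 7
37 = 5*7 + 2
7 = 3*2 + 1
2 = 2*1 + 0  (stop)
So 340/37 = [9; 5, 3, 2].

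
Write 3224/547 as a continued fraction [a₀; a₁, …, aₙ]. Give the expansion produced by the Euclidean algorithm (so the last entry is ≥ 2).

[5; 1, 8, 2, 3, 8]

3224 = 5×547 + 489
547 = 1×489 + 58
489 = 8×58 + 25
58 = 2×25 + 8
25 = 3×8 + 1
8 = 8×1 + 0  (stop)
So 3224/547 = [5; 1, 8, 2, 3, 8].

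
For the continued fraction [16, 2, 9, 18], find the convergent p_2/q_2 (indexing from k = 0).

313/19

Using pₖ = aₖpₖ₋₁ + pₖ₋₂, qₖ = aₖqₖ₋₁ + qₖ₋₂ (with p₋₁=1, p₋₂=0, q₋₁=0, q₋₂=1):
  k=0: a=16, p=16, q=1
  k=1: a=2, p=33, q=2
  k=2: a=9, p=313, q=19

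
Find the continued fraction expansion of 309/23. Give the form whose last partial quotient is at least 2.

[13; 2, 3, 3]

309 = 13·23 + 10
23 = 2·10 + 3
10 = 3·3 + 1
3 = 3·1 + 0  (stop)
So 309/23 = [13; 2, 3, 3].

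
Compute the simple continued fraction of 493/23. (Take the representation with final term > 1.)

[21; 2, 3, 3]

493 = 21*23 + 10
23 = 2*10 + 3
10 = 3*3 + 1
3 = 3*1 + 0  (stop)
So 493/23 = [21; 2, 3, 3].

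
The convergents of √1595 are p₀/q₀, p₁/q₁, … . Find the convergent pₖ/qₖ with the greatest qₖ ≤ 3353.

51080/1279

√1595 = [39; 1, 14, 1, 78, …] (period length 4).
Convergents:
  p_0/q_0 = 39/1
  p_1/q_1 = 40/1
  p_2/q_2 = 599/15
  p_3/q_3 = 639/16
  p_4/q_4 = 50441/1263
  p_5/q_5 = 51080/1279
  p_6/q_6 = 765561/19169
q_5 = 1279 ≤ 3353 < 19169 = q_6, so the answer is 51080/1279.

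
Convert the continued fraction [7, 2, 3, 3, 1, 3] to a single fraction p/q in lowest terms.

840/113

Using pₖ = aₖpₖ₋₁ + pₖ₋₂ and qₖ = aₖqₖ₋₁ + qₖ₋₂:
  k=0: a=7, p=7, q=1
  k=1: a=2, p=15, q=2
  k=2: a=3, p=52, q=7
  k=3: a=3, p=171, q=23
  k=4: a=1, p=223, q=30
  k=5: a=3, p=840, q=113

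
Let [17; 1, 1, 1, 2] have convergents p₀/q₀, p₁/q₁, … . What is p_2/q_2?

35/2

Using pₖ = aₖpₖ₋₁ + pₖ₋₂, qₖ = aₖqₖ₋₁ + qₖ₋₂ (with p₋₁=1, p₋₂=0, q₋₁=0, q₋₂=1):
  k=0: a=17, p=17, q=1
  k=1: a=1, p=18, q=1
  k=2: a=1, p=35, q=2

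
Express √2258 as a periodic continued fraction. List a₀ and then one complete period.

a₀ = ⌊√2258⌋ = 47.

[47; 1, 1, 13, 13, 1, 1, 94]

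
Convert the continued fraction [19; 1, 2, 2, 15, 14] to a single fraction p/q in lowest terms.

29944/1519

Fold from the inside: start with 14/1.
  15 + 1/14 = 211/14
  2 + 14/211 = 436/211
  2 + 211/436 = 1083/436
  1 + 436/1083 = 1519/1083
  19 + 1083/1519 = 29944/1519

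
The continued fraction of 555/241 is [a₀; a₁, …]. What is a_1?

3

555 = 2·241 + 73   →  a_0 = 2
241 = 3·73 + 22   →  a_1 = 3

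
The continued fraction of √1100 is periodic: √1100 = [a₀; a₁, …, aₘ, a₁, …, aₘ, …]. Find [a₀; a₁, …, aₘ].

a₀ = ⌊√1100⌋ = 33.
With m₀=0, d₀=1 and mₖ₊₁ = dₖaₖ − mₖ, dₖ₊₁ = (n − mₖ₊₁²)/dₖ, aₖ₊₁ = ⌊(a₀+mₖ₊₁)/dₖ₊₁⌋:
  k=1: m=33, d=11, a=6
  k=2: m=33, d=1, a=66
d=1 and a=2a₀=66 at k=2, so the next step gives (m, d) = (33, 11) again — its k=1 value — and the period has length 2.

[33; 6, 66]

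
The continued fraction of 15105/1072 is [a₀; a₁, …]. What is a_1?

11

15105 = 14·1072 + 97   →  a_0 = 14
1072 = 11·97 + 5   →  a_1 = 11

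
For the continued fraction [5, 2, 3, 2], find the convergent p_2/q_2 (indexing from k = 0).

Using pₖ = aₖpₖ₋₁ + pₖ₋₂, qₖ = aₖqₖ₋₁ + qₖ₋₂ (with p₋₁=1, p₋₂=0, q₋₁=0, q₋₂=1):
  k=0: a=5, p=5, q=1
  k=1: a=2, p=11, q=2
  k=2: a=3, p=38, q=7

38/7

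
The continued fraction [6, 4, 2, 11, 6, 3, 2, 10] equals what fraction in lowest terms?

Fold from the inside: start with 10/1.
  2 + 1/10 = 21/10
  3 + 10/21 = 73/21
  6 + 21/73 = 459/73
  11 + 73/459 = 5122/459
  2 + 459/5122 = 10703/5122
  4 + 5122/10703 = 47934/10703
  6 + 10703/47934 = 298307/47934

298307/47934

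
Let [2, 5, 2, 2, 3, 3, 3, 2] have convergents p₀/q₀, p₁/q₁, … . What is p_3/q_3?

Using pₖ = aₖpₖ₋₁ + pₖ₋₂, qₖ = aₖqₖ₋₁ + qₖ₋₂ (with p₋₁=1, p₋₂=0, q₋₁=0, q₋₂=1):
  k=0: a=2, p=2, q=1
  k=1: a=5, p=11, q=5
  k=2: a=2, p=24, q=11
  k=3: a=2, p=59, q=27

59/27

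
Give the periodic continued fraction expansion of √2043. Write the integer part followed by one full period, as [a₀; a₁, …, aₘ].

a₀ = ⌊√2043⌋ = 45.
With m₀=0, d₀=1 and mₖ₊₁ = dₖaₖ − mₖ, dₖ₊₁ = (n − mₖ₊₁²)/dₖ, aₖ₊₁ = ⌊(a₀+mₖ₊₁)/dₖ₊₁⌋:
  k=1: m=45, d=18, a=5
  k=2: m=45, d=1, a=90
d=1 and a=2a₀=90 at k=2, so the next step gives (m, d) = (45, 18) again — its k=1 value — and the period has length 2.

[45; 5, 90]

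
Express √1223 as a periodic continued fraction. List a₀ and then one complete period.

[34; 1, 33, 1, 68]

a₀ = ⌊√1223⌋ = 34.
With m₀=0, d₀=1 and mₖ₊₁ = dₖaₖ − mₖ, dₖ₊₁ = (n − mₖ₊₁²)/dₖ, aₖ₊₁ = ⌊(a₀+mₖ₊₁)/dₖ₊₁⌋:
  k=1: m=34, d=67, a=1
  k=2: m=33, d=2, a=33
  k=3: m=33, d=67, a=1
  k=4: m=34, d=1, a=68
d=1 and a=2a₀=68 at k=4, so the next step gives (m, d) = (34, 67) again — its k=1 value — and the period has length 4.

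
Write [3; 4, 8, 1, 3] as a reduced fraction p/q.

Using pₖ = aₖpₖ₋₁ + pₖ₋₂ and qₖ = aₖqₖ₋₁ + qₖ₋₂:
  k=0: a=3, p=3, q=1
  k=1: a=4, p=13, q=4
  k=2: a=8, p=107, q=33
  k=3: a=1, p=120, q=37
  k=4: a=3, p=467, q=144

467/144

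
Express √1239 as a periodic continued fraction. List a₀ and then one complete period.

a₀ = ⌊√1239⌋ = 35.

[35; 5, 70]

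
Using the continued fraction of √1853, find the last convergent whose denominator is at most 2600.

√1853 = [43; 21, 1, 1, 21, 86, …] (period length 5).
Convergents:
  p_0/q_0 = 43/1
  p_1/q_1 = 904/21
  p_2/q_2 = 947/22
  p_3/q_3 = 1851/43
  p_4/q_4 = 39818/925
  p_5/q_5 = 3426199/79593
q_4 = 925 ≤ 2600 < 79593 = q_5, so the answer is 39818/925.

39818/925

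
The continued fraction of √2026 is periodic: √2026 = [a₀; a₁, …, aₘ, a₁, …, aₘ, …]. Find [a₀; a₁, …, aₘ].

a₀ = ⌊√2026⌋ = 45.
With m₀=0, d₀=1 and mₖ₊₁ = dₖaₖ − mₖ, dₖ₊₁ = (n − mₖ₊₁²)/dₖ, aₖ₊₁ = ⌊(a₀+mₖ₊₁)/dₖ₊₁⌋:
  k=1: m=45, d=1, a=90
d=1 and a=2a₀=90 at k=1, so the next step gives (m, d) = (45, 1) again — its k=1 value — and the period has length 1.

[45; 90]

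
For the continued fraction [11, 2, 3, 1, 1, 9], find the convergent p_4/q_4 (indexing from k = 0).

183/16

Using pₖ = aₖpₖ₋₁ + pₖ₋₂, qₖ = aₖqₖ₋₁ + qₖ₋₂ (with p₋₁=1, p₋₂=0, q₋₁=0, q₋₂=1):
  k=0: a=11, p=11, q=1
  k=1: a=2, p=23, q=2
  k=2: a=3, p=80, q=7
  k=3: a=1, p=103, q=9
  k=4: a=1, p=183, q=16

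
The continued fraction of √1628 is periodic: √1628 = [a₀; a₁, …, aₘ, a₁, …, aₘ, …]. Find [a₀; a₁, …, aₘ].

[40; 2, 1, 6, 1, 2, 80]

a₀ = ⌊√1628⌋ = 40.
With m₀=0, d₀=1 and mₖ₊₁ = dₖaₖ − mₖ, dₖ₊₁ = (n − mₖ₊₁²)/dₖ, aₖ₊₁ = ⌊(a₀+mₖ₊₁)/dₖ₊₁⌋:
  k=1: m=40, d=28, a=2
  k=2: m=16, d=49, a=1
  k=3: m=33, d=11, a=6
  k=4: m=33, d=49, a=1
  k=5: m=16, d=28, a=2
  k=6: m=40, d=1, a=80
d=1 and a=2a₀=80 at k=6, so the next step gives (m, d) = (40, 28) again — its k=1 value — and the period has length 6.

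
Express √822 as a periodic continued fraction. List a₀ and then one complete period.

a₀ = ⌊√822⌋ = 28.
With m₀=0, d₀=1 and mₖ₊₁ = dₖaₖ − mₖ, dₖ₊₁ = (n − mₖ₊₁²)/dₖ, aₖ₊₁ = ⌊(a₀+mₖ₊₁)/dₖ₊₁⌋:
  k=1: m=28, d=38, a=1
  k=2: m=10, d=19, a=2
  k=3: m=28, d=2, a=28
  k=4: m=28, d=19, a=2
  k=5: m=10, d=38, a=1
  k=6: m=28, d=1, a=56
d=1 and a=2a₀=56 at k=6, so the next step gives (m, d) = (28, 38) again — its k=1 value — and the period has length 6.

[28; 1, 2, 28, 2, 1, 56]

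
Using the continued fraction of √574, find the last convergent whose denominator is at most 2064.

√574 = [23; 1, 22, 1, 46, …] (period length 4).
Convergents:
  p_0/q_0 = 23/1
  p_1/q_1 = 24/1
  p_2/q_2 = 551/23
  p_3/q_3 = 575/24
  p_4/q_4 = 27001/1127
  p_5/q_5 = 27576/1151
  p_6/q_6 = 633673/26449
q_5 = 1151 ≤ 2064 < 26449 = q_6, so the answer is 27576/1151.

27576/1151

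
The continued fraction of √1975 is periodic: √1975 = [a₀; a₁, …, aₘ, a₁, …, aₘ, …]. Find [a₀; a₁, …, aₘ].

a₀ = ⌊√1975⌋ = 44.
With m₀=0, d₀=1 and mₖ₊₁ = dₖaₖ − mₖ, dₖ₊₁ = (n − mₖ₊₁²)/dₖ, aₖ₊₁ = ⌊(a₀+mₖ₊₁)/dₖ₊₁⌋:
  k=1: m=44, d=39, a=2
  k=2: m=34, d=21, a=3
  k=3: m=29, d=54, a=1
  k=4: m=25, d=25, a=2
  k=5: m=25, d=54, a=1
  k=6: m=29, d=21, a=3
  k=7: m=34, d=39, a=2
  k=8: m=44, d=1, a=88
d=1 and a=2a₀=88 at k=8, so the next step gives (m, d) = (44, 39) again — its k=1 value — and the period has length 8.

[44; 2, 3, 1, 2, 1, 3, 2, 88]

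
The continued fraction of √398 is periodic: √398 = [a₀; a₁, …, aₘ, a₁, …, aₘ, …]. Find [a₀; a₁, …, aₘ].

a₀ = ⌊√398⌋ = 19.
With m₀=0, d₀=1 and mₖ₊₁ = dₖaₖ − mₖ, dₖ₊₁ = (n − mₖ₊₁²)/dₖ, aₖ₊₁ = ⌊(a₀+mₖ₊₁)/dₖ₊₁⌋:
  k=1: m=19, d=37, a=1
  k=2: m=18, d=2, a=18
  k=3: m=18, d=37, a=1
  k=4: m=19, d=1, a=38
d=1 and a=2a₀=38 at k=4, so the next step gives (m, d) = (19, 37) again — its k=1 value — and the period has length 4.

[19; 1, 18, 1, 38]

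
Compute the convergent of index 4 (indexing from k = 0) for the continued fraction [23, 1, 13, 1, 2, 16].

1053/44

Using pₖ = aₖpₖ₋₁ + pₖ₋₂, qₖ = aₖqₖ₋₁ + qₖ₋₂ (with p₋₁=1, p₋₂=0, q₋₁=0, q₋₂=1):
  k=0: a=23, p=23, q=1
  k=1: a=1, p=24, q=1
  k=2: a=13, p=335, q=14
  k=3: a=1, p=359, q=15
  k=4: a=2, p=1053, q=44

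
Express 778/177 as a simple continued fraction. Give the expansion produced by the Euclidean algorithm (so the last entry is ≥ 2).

[4; 2, 1, 1, 8, 4]

778 = 4*177 + 70
177 = 2*70 + 37
70 = 1*37 + 33
37 = 1*33 + 4
33 = 8*4 + 1
4 = 4*1 + 0  (stop)
So 778/177 = [4; 2, 1, 1, 8, 4].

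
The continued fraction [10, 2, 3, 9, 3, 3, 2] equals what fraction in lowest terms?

16105/1544

Fold from the inside: start with 2/1.
  3 + 1/2 = 7/2
  3 + 2/7 = 23/7
  9 + 7/23 = 214/23
  3 + 23/214 = 665/214
  2 + 214/665 = 1544/665
  10 + 665/1544 = 16105/1544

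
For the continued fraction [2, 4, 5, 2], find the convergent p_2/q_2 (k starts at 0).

47/21

Using pₖ = aₖpₖ₋₁ + pₖ₋₂, qₖ = aₖqₖ₋₁ + qₖ₋₂ (with p₋₁=1, p₋₂=0, q₋₁=0, q₋₂=1):
  k=0: a=2, p=2, q=1
  k=1: a=4, p=9, q=4
  k=2: a=5, p=47, q=21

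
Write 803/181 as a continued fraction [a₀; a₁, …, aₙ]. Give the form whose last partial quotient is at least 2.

803 = 4*181 + 79
181 = 2*79 + 23
79 = 3*23 + 10
23 = 2*10 + 3
10 = 3*3 + 1
3 = 3*1 + 0  (stop)
So 803/181 = [4; 2, 3, 2, 3, 3].

[4; 2, 3, 2, 3, 3]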